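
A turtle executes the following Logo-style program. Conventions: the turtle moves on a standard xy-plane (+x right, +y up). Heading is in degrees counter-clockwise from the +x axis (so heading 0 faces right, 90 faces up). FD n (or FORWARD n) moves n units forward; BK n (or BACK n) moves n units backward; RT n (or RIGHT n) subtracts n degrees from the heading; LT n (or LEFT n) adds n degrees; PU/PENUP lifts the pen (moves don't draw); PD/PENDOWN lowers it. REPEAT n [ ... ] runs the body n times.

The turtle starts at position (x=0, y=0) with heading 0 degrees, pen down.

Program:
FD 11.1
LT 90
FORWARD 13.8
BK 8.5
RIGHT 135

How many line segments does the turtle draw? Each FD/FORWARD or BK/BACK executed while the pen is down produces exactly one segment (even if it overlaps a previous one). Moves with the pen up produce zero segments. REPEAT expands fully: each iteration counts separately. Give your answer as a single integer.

Answer: 3

Derivation:
Executing turtle program step by step:
Start: pos=(0,0), heading=0, pen down
FD 11.1: (0,0) -> (11.1,0) [heading=0, draw]
LT 90: heading 0 -> 90
FD 13.8: (11.1,0) -> (11.1,13.8) [heading=90, draw]
BK 8.5: (11.1,13.8) -> (11.1,5.3) [heading=90, draw]
RT 135: heading 90 -> 315
Final: pos=(11.1,5.3), heading=315, 3 segment(s) drawn
Segments drawn: 3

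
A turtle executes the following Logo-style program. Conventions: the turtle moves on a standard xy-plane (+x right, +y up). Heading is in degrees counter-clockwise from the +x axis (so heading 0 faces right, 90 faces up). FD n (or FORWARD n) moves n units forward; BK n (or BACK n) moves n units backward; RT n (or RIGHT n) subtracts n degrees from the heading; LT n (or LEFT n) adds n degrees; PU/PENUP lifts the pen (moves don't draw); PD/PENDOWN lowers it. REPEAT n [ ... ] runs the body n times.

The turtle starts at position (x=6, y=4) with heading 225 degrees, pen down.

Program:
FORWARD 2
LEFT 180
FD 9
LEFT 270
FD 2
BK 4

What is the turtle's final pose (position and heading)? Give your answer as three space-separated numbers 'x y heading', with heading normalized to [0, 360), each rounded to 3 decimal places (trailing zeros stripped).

Executing turtle program step by step:
Start: pos=(6,4), heading=225, pen down
FD 2: (6,4) -> (4.586,2.586) [heading=225, draw]
LT 180: heading 225 -> 45
FD 9: (4.586,2.586) -> (10.95,8.95) [heading=45, draw]
LT 270: heading 45 -> 315
FD 2: (10.95,8.95) -> (12.364,7.536) [heading=315, draw]
BK 4: (12.364,7.536) -> (9.536,10.364) [heading=315, draw]
Final: pos=(9.536,10.364), heading=315, 4 segment(s) drawn

Answer: 9.536 10.364 315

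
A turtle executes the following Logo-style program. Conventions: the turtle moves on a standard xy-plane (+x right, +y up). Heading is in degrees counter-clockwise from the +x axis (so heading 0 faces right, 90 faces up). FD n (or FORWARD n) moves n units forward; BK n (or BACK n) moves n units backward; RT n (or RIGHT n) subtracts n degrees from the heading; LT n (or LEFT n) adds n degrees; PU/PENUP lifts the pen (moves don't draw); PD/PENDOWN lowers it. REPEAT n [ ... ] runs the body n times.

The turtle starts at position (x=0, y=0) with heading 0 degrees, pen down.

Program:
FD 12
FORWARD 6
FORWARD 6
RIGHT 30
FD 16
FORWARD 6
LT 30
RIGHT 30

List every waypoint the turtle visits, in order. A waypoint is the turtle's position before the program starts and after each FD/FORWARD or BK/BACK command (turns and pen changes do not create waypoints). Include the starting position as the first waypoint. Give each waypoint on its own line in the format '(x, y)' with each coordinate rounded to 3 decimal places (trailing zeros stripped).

Executing turtle program step by step:
Start: pos=(0,0), heading=0, pen down
FD 12: (0,0) -> (12,0) [heading=0, draw]
FD 6: (12,0) -> (18,0) [heading=0, draw]
FD 6: (18,0) -> (24,0) [heading=0, draw]
RT 30: heading 0 -> 330
FD 16: (24,0) -> (37.856,-8) [heading=330, draw]
FD 6: (37.856,-8) -> (43.053,-11) [heading=330, draw]
LT 30: heading 330 -> 0
RT 30: heading 0 -> 330
Final: pos=(43.053,-11), heading=330, 5 segment(s) drawn
Waypoints (6 total):
(0, 0)
(12, 0)
(18, 0)
(24, 0)
(37.856, -8)
(43.053, -11)

Answer: (0, 0)
(12, 0)
(18, 0)
(24, 0)
(37.856, -8)
(43.053, -11)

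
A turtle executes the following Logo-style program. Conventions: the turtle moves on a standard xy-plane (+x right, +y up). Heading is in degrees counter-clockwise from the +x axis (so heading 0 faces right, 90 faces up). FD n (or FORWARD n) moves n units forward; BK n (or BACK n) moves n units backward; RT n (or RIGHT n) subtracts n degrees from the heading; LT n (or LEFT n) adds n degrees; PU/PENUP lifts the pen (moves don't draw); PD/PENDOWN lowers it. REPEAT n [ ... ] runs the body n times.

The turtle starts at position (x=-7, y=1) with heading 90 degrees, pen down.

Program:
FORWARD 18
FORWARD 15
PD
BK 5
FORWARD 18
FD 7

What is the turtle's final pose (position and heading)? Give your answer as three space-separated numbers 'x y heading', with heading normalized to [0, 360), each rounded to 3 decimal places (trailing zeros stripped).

Executing turtle program step by step:
Start: pos=(-7,1), heading=90, pen down
FD 18: (-7,1) -> (-7,19) [heading=90, draw]
FD 15: (-7,19) -> (-7,34) [heading=90, draw]
PD: pen down
BK 5: (-7,34) -> (-7,29) [heading=90, draw]
FD 18: (-7,29) -> (-7,47) [heading=90, draw]
FD 7: (-7,47) -> (-7,54) [heading=90, draw]
Final: pos=(-7,54), heading=90, 5 segment(s) drawn

Answer: -7 54 90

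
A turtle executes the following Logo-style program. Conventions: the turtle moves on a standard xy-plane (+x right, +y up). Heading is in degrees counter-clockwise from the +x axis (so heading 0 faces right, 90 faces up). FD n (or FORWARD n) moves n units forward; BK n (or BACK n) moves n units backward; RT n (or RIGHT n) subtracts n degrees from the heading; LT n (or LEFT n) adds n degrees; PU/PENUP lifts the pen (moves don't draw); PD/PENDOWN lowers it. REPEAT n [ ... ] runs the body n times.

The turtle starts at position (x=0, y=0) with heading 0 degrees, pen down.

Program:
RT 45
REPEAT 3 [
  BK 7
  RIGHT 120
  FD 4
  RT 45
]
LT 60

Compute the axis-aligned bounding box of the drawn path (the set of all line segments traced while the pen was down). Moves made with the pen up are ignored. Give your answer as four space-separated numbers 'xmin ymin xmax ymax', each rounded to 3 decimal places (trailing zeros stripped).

Executing turtle program step by step:
Start: pos=(0,0), heading=0, pen down
RT 45: heading 0 -> 315
REPEAT 3 [
  -- iteration 1/3 --
  BK 7: (0,0) -> (-4.95,4.95) [heading=315, draw]
  RT 120: heading 315 -> 195
  FD 4: (-4.95,4.95) -> (-8.813,3.914) [heading=195, draw]
  RT 45: heading 195 -> 150
  -- iteration 2/3 --
  BK 7: (-8.813,3.914) -> (-2.751,0.414) [heading=150, draw]
  RT 120: heading 150 -> 30
  FD 4: (-2.751,0.414) -> (0.713,2.414) [heading=30, draw]
  RT 45: heading 30 -> 345
  -- iteration 3/3 --
  BK 7: (0.713,2.414) -> (-6.049,4.226) [heading=345, draw]
  RT 120: heading 345 -> 225
  FD 4: (-6.049,4.226) -> (-8.877,1.398) [heading=225, draw]
  RT 45: heading 225 -> 180
]
LT 60: heading 180 -> 240
Final: pos=(-8.877,1.398), heading=240, 6 segment(s) drawn

Segment endpoints: x in {-8.877, -8.813, -6.049, -4.95, -2.751, 0, 0.713}, y in {0, 0.414, 1.398, 2.414, 3.914, 4.226, 4.95}
xmin=-8.877, ymin=0, xmax=0.713, ymax=4.95

Answer: -8.877 0 0.713 4.95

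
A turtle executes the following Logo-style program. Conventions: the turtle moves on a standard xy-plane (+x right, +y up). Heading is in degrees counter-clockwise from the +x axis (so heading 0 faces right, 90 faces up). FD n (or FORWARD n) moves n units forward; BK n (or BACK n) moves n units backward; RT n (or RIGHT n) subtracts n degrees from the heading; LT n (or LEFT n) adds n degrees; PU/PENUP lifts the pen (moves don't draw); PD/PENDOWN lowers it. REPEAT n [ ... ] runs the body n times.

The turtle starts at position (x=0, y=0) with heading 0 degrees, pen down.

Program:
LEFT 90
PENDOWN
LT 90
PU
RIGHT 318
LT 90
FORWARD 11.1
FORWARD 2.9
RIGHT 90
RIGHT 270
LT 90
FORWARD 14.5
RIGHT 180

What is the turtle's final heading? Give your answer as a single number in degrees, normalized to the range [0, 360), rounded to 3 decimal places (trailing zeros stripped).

Executing turtle program step by step:
Start: pos=(0,0), heading=0, pen down
LT 90: heading 0 -> 90
PD: pen down
LT 90: heading 90 -> 180
PU: pen up
RT 318: heading 180 -> 222
LT 90: heading 222 -> 312
FD 11.1: (0,0) -> (7.427,-8.249) [heading=312, move]
FD 2.9: (7.427,-8.249) -> (9.368,-10.404) [heading=312, move]
RT 90: heading 312 -> 222
RT 270: heading 222 -> 312
LT 90: heading 312 -> 42
FD 14.5: (9.368,-10.404) -> (20.143,-0.702) [heading=42, move]
RT 180: heading 42 -> 222
Final: pos=(20.143,-0.702), heading=222, 0 segment(s) drawn

Answer: 222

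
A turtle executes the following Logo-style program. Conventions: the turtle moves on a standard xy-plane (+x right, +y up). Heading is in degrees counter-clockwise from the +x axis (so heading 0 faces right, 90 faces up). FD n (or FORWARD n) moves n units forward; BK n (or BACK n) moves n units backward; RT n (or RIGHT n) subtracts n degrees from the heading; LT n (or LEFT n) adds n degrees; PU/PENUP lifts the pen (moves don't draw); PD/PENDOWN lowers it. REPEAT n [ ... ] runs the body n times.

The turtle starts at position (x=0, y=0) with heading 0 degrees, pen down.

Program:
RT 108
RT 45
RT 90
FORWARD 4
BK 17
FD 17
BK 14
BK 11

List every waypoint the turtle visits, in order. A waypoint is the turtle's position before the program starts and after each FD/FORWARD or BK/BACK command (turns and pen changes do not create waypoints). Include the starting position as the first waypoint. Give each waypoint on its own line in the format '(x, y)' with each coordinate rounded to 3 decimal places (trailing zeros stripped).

Answer: (0, 0)
(-1.816, 3.564)
(5.902, -11.583)
(-1.816, 3.564)
(4.54, -8.91)
(9.534, -18.711)

Derivation:
Executing turtle program step by step:
Start: pos=(0,0), heading=0, pen down
RT 108: heading 0 -> 252
RT 45: heading 252 -> 207
RT 90: heading 207 -> 117
FD 4: (0,0) -> (-1.816,3.564) [heading=117, draw]
BK 17: (-1.816,3.564) -> (5.902,-11.583) [heading=117, draw]
FD 17: (5.902,-11.583) -> (-1.816,3.564) [heading=117, draw]
BK 14: (-1.816,3.564) -> (4.54,-8.91) [heading=117, draw]
BK 11: (4.54,-8.91) -> (9.534,-18.711) [heading=117, draw]
Final: pos=(9.534,-18.711), heading=117, 5 segment(s) drawn
Waypoints (6 total):
(0, 0)
(-1.816, 3.564)
(5.902, -11.583)
(-1.816, 3.564)
(4.54, -8.91)
(9.534, -18.711)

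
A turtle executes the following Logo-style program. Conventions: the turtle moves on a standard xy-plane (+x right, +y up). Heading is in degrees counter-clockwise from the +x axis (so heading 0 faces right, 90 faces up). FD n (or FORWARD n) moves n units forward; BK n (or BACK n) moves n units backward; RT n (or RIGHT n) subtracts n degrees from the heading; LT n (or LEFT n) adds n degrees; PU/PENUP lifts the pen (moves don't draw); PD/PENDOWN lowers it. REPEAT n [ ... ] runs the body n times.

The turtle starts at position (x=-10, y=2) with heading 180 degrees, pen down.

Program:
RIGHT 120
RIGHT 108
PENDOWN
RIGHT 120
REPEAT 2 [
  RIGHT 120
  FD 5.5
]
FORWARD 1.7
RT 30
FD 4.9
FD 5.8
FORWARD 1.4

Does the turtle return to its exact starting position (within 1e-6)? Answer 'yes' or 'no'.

Answer: no

Derivation:
Executing turtle program step by step:
Start: pos=(-10,2), heading=180, pen down
RT 120: heading 180 -> 60
RT 108: heading 60 -> 312
PD: pen down
RT 120: heading 312 -> 192
REPEAT 2 [
  -- iteration 1/2 --
  RT 120: heading 192 -> 72
  FD 5.5: (-10,2) -> (-8.3,7.231) [heading=72, draw]
  -- iteration 2/2 --
  RT 120: heading 72 -> 312
  FD 5.5: (-8.3,7.231) -> (-4.62,3.144) [heading=312, draw]
]
FD 1.7: (-4.62,3.144) -> (-3.483,1.88) [heading=312, draw]
RT 30: heading 312 -> 282
FD 4.9: (-3.483,1.88) -> (-2.464,-2.913) [heading=282, draw]
FD 5.8: (-2.464,-2.913) -> (-1.258,-8.586) [heading=282, draw]
FD 1.4: (-1.258,-8.586) -> (-0.967,-9.955) [heading=282, draw]
Final: pos=(-0.967,-9.955), heading=282, 6 segment(s) drawn

Start position: (-10, 2)
Final position: (-0.967, -9.955)
Distance = 14.984; >= 1e-6 -> NOT closed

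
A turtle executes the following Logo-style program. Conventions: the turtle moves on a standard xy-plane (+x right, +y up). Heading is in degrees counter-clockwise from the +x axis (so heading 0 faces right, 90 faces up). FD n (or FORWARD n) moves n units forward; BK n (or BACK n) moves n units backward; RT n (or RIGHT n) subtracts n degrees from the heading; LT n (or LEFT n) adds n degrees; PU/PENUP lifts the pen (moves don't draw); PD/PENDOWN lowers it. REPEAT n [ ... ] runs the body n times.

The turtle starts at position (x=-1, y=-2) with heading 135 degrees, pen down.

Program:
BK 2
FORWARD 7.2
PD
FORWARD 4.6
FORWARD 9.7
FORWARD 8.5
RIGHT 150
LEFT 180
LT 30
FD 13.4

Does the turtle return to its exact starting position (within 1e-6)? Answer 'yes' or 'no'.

Answer: no

Derivation:
Executing turtle program step by step:
Start: pos=(-1,-2), heading=135, pen down
BK 2: (-1,-2) -> (0.414,-3.414) [heading=135, draw]
FD 7.2: (0.414,-3.414) -> (-4.677,1.677) [heading=135, draw]
PD: pen down
FD 4.6: (-4.677,1.677) -> (-7.93,4.93) [heading=135, draw]
FD 9.7: (-7.93,4.93) -> (-14.789,11.789) [heading=135, draw]
FD 8.5: (-14.789,11.789) -> (-20.799,17.799) [heading=135, draw]
RT 150: heading 135 -> 345
LT 180: heading 345 -> 165
LT 30: heading 165 -> 195
FD 13.4: (-20.799,17.799) -> (-33.742,14.331) [heading=195, draw]
Final: pos=(-33.742,14.331), heading=195, 6 segment(s) drawn

Start position: (-1, -2)
Final position: (-33.742, 14.331)
Distance = 36.589; >= 1e-6 -> NOT closed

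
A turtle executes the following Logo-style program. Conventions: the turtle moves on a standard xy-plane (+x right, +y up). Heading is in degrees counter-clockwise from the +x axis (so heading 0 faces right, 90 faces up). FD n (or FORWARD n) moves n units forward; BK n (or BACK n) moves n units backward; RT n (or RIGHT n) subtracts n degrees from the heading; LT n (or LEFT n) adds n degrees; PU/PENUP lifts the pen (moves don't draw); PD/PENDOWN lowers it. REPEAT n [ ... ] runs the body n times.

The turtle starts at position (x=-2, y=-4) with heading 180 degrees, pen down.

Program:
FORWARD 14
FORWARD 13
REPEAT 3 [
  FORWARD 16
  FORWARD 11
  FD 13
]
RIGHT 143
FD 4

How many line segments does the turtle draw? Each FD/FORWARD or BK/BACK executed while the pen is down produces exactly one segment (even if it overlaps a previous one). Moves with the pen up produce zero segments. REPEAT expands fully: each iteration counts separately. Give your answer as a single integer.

Executing turtle program step by step:
Start: pos=(-2,-4), heading=180, pen down
FD 14: (-2,-4) -> (-16,-4) [heading=180, draw]
FD 13: (-16,-4) -> (-29,-4) [heading=180, draw]
REPEAT 3 [
  -- iteration 1/3 --
  FD 16: (-29,-4) -> (-45,-4) [heading=180, draw]
  FD 11: (-45,-4) -> (-56,-4) [heading=180, draw]
  FD 13: (-56,-4) -> (-69,-4) [heading=180, draw]
  -- iteration 2/3 --
  FD 16: (-69,-4) -> (-85,-4) [heading=180, draw]
  FD 11: (-85,-4) -> (-96,-4) [heading=180, draw]
  FD 13: (-96,-4) -> (-109,-4) [heading=180, draw]
  -- iteration 3/3 --
  FD 16: (-109,-4) -> (-125,-4) [heading=180, draw]
  FD 11: (-125,-4) -> (-136,-4) [heading=180, draw]
  FD 13: (-136,-4) -> (-149,-4) [heading=180, draw]
]
RT 143: heading 180 -> 37
FD 4: (-149,-4) -> (-145.805,-1.593) [heading=37, draw]
Final: pos=(-145.805,-1.593), heading=37, 12 segment(s) drawn
Segments drawn: 12

Answer: 12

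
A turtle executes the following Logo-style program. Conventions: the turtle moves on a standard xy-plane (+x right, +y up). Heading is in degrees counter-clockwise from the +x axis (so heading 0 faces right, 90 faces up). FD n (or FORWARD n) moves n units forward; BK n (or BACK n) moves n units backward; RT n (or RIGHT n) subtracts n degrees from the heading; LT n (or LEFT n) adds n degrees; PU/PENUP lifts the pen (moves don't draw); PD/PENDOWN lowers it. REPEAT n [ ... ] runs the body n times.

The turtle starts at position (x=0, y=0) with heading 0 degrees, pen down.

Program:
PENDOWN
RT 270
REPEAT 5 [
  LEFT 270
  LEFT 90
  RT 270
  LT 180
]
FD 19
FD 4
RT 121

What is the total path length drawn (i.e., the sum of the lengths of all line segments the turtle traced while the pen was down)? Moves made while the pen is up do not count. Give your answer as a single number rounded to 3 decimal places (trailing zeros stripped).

Executing turtle program step by step:
Start: pos=(0,0), heading=0, pen down
PD: pen down
RT 270: heading 0 -> 90
REPEAT 5 [
  -- iteration 1/5 --
  LT 270: heading 90 -> 0
  LT 90: heading 0 -> 90
  RT 270: heading 90 -> 180
  LT 180: heading 180 -> 0
  -- iteration 2/5 --
  LT 270: heading 0 -> 270
  LT 90: heading 270 -> 0
  RT 270: heading 0 -> 90
  LT 180: heading 90 -> 270
  -- iteration 3/5 --
  LT 270: heading 270 -> 180
  LT 90: heading 180 -> 270
  RT 270: heading 270 -> 0
  LT 180: heading 0 -> 180
  -- iteration 4/5 --
  LT 270: heading 180 -> 90
  LT 90: heading 90 -> 180
  RT 270: heading 180 -> 270
  LT 180: heading 270 -> 90
  -- iteration 5/5 --
  LT 270: heading 90 -> 0
  LT 90: heading 0 -> 90
  RT 270: heading 90 -> 180
  LT 180: heading 180 -> 0
]
FD 19: (0,0) -> (19,0) [heading=0, draw]
FD 4: (19,0) -> (23,0) [heading=0, draw]
RT 121: heading 0 -> 239
Final: pos=(23,0), heading=239, 2 segment(s) drawn

Segment lengths:
  seg 1: (0,0) -> (19,0), length = 19
  seg 2: (19,0) -> (23,0), length = 4
Total = 23

Answer: 23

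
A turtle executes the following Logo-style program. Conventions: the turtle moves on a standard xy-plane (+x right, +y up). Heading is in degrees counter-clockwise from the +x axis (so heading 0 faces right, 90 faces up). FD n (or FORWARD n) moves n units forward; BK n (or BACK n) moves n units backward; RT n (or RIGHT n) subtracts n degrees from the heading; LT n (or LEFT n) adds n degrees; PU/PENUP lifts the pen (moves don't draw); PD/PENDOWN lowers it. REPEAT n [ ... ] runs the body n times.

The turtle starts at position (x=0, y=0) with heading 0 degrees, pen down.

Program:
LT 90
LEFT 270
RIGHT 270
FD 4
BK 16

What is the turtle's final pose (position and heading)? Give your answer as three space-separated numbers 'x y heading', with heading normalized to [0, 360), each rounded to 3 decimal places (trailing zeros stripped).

Executing turtle program step by step:
Start: pos=(0,0), heading=0, pen down
LT 90: heading 0 -> 90
LT 270: heading 90 -> 0
RT 270: heading 0 -> 90
FD 4: (0,0) -> (0,4) [heading=90, draw]
BK 16: (0,4) -> (0,-12) [heading=90, draw]
Final: pos=(0,-12), heading=90, 2 segment(s) drawn

Answer: 0 -12 90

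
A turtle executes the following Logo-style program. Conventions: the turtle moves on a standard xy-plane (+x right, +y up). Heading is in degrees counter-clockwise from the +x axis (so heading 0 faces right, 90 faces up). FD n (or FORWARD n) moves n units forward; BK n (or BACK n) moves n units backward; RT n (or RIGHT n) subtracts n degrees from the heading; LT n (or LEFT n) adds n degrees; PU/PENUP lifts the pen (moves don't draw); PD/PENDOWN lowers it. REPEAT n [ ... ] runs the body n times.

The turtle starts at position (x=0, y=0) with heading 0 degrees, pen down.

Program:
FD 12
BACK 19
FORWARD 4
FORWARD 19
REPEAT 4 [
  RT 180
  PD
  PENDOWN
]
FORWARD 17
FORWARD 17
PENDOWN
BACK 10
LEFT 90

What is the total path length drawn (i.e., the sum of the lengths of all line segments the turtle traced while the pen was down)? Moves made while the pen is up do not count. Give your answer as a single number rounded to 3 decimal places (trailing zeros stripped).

Answer: 98

Derivation:
Executing turtle program step by step:
Start: pos=(0,0), heading=0, pen down
FD 12: (0,0) -> (12,0) [heading=0, draw]
BK 19: (12,0) -> (-7,0) [heading=0, draw]
FD 4: (-7,0) -> (-3,0) [heading=0, draw]
FD 19: (-3,0) -> (16,0) [heading=0, draw]
REPEAT 4 [
  -- iteration 1/4 --
  RT 180: heading 0 -> 180
  PD: pen down
  PD: pen down
  -- iteration 2/4 --
  RT 180: heading 180 -> 0
  PD: pen down
  PD: pen down
  -- iteration 3/4 --
  RT 180: heading 0 -> 180
  PD: pen down
  PD: pen down
  -- iteration 4/4 --
  RT 180: heading 180 -> 0
  PD: pen down
  PD: pen down
]
FD 17: (16,0) -> (33,0) [heading=0, draw]
FD 17: (33,0) -> (50,0) [heading=0, draw]
PD: pen down
BK 10: (50,0) -> (40,0) [heading=0, draw]
LT 90: heading 0 -> 90
Final: pos=(40,0), heading=90, 7 segment(s) drawn

Segment lengths:
  seg 1: (0,0) -> (12,0), length = 12
  seg 2: (12,0) -> (-7,0), length = 19
  seg 3: (-7,0) -> (-3,0), length = 4
  seg 4: (-3,0) -> (16,0), length = 19
  seg 5: (16,0) -> (33,0), length = 17
  seg 6: (33,0) -> (50,0), length = 17
  seg 7: (50,0) -> (40,0), length = 10
Total = 98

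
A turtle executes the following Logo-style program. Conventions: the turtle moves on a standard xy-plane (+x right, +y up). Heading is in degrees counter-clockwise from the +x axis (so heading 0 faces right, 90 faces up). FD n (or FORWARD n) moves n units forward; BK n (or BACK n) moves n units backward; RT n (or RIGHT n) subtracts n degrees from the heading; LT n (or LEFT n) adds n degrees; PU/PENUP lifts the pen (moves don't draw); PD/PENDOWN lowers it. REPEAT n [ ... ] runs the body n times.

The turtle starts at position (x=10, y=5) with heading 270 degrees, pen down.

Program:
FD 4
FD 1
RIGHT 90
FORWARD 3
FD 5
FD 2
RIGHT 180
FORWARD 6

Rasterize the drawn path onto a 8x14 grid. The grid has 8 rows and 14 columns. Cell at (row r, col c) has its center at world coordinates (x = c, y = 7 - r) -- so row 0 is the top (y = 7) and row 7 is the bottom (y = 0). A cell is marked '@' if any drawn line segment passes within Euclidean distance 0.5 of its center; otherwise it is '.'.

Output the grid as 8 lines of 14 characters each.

Answer: ..............
..............
..........@...
..........@...
..........@...
..........@...
..........@...
@@@@@@@@@@@...

Derivation:
Segment 0: (10,5) -> (10,1)
Segment 1: (10,1) -> (10,0)
Segment 2: (10,0) -> (7,0)
Segment 3: (7,0) -> (2,0)
Segment 4: (2,0) -> (0,0)
Segment 5: (0,0) -> (6,0)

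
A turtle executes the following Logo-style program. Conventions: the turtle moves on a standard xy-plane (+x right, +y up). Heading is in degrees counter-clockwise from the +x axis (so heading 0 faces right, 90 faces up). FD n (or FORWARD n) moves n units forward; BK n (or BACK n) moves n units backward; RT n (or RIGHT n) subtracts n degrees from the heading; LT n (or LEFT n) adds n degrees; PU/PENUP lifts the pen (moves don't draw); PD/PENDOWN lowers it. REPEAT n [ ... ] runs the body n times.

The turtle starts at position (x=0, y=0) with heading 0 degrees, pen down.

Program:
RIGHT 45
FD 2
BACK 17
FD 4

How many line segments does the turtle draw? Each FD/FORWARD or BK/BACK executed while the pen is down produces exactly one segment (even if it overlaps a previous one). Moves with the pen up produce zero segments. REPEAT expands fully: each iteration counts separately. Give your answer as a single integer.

Executing turtle program step by step:
Start: pos=(0,0), heading=0, pen down
RT 45: heading 0 -> 315
FD 2: (0,0) -> (1.414,-1.414) [heading=315, draw]
BK 17: (1.414,-1.414) -> (-10.607,10.607) [heading=315, draw]
FD 4: (-10.607,10.607) -> (-7.778,7.778) [heading=315, draw]
Final: pos=(-7.778,7.778), heading=315, 3 segment(s) drawn
Segments drawn: 3

Answer: 3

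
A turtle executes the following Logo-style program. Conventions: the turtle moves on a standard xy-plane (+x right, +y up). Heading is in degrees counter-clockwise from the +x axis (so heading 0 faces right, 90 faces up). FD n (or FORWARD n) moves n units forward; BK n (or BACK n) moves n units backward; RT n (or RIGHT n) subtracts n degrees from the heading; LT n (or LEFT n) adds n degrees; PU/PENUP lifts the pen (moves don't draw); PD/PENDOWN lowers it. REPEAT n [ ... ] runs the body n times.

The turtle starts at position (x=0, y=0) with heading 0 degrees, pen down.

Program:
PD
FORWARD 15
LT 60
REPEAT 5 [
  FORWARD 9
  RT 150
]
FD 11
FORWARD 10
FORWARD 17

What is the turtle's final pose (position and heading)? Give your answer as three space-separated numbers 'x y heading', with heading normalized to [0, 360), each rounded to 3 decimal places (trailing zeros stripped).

Answer: 46.703 21.088 30

Derivation:
Executing turtle program step by step:
Start: pos=(0,0), heading=0, pen down
PD: pen down
FD 15: (0,0) -> (15,0) [heading=0, draw]
LT 60: heading 0 -> 60
REPEAT 5 [
  -- iteration 1/5 --
  FD 9: (15,0) -> (19.5,7.794) [heading=60, draw]
  RT 150: heading 60 -> 270
  -- iteration 2/5 --
  FD 9: (19.5,7.794) -> (19.5,-1.206) [heading=270, draw]
  RT 150: heading 270 -> 120
  -- iteration 3/5 --
  FD 9: (19.5,-1.206) -> (15,6.588) [heading=120, draw]
  RT 150: heading 120 -> 330
  -- iteration 4/5 --
  FD 9: (15,6.588) -> (22.794,2.088) [heading=330, draw]
  RT 150: heading 330 -> 180
  -- iteration 5/5 --
  FD 9: (22.794,2.088) -> (13.794,2.088) [heading=180, draw]
  RT 150: heading 180 -> 30
]
FD 11: (13.794,2.088) -> (23.321,7.588) [heading=30, draw]
FD 10: (23.321,7.588) -> (31.981,12.588) [heading=30, draw]
FD 17: (31.981,12.588) -> (46.703,21.088) [heading=30, draw]
Final: pos=(46.703,21.088), heading=30, 9 segment(s) drawn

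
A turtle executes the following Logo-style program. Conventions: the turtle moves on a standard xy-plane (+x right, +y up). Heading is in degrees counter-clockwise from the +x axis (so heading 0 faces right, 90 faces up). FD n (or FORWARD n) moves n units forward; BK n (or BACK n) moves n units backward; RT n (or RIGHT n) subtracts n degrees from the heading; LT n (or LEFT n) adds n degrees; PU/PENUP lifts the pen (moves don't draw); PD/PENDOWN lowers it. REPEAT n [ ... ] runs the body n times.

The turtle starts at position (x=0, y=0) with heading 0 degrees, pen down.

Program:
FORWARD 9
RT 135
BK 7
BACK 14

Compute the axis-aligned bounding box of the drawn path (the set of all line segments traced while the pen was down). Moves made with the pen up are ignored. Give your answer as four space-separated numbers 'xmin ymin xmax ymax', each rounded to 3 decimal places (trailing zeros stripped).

Executing turtle program step by step:
Start: pos=(0,0), heading=0, pen down
FD 9: (0,0) -> (9,0) [heading=0, draw]
RT 135: heading 0 -> 225
BK 7: (9,0) -> (13.95,4.95) [heading=225, draw]
BK 14: (13.95,4.95) -> (23.849,14.849) [heading=225, draw]
Final: pos=(23.849,14.849), heading=225, 3 segment(s) drawn

Segment endpoints: x in {0, 9, 13.95, 23.849}, y in {0, 4.95, 14.849}
xmin=0, ymin=0, xmax=23.849, ymax=14.849

Answer: 0 0 23.849 14.849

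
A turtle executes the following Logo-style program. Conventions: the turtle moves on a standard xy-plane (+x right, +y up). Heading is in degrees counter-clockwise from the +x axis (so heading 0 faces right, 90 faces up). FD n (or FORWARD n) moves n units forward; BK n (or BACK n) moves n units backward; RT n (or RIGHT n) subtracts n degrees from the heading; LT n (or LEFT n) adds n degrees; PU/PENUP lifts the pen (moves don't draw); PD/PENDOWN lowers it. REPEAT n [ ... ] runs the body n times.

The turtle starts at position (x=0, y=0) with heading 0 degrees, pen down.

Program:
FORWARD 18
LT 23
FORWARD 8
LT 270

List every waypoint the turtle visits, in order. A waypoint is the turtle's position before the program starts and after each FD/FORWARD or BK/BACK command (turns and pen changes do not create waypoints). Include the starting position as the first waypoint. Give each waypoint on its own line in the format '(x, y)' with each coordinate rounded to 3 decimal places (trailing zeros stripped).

Executing turtle program step by step:
Start: pos=(0,0), heading=0, pen down
FD 18: (0,0) -> (18,0) [heading=0, draw]
LT 23: heading 0 -> 23
FD 8: (18,0) -> (25.364,3.126) [heading=23, draw]
LT 270: heading 23 -> 293
Final: pos=(25.364,3.126), heading=293, 2 segment(s) drawn
Waypoints (3 total):
(0, 0)
(18, 0)
(25.364, 3.126)

Answer: (0, 0)
(18, 0)
(25.364, 3.126)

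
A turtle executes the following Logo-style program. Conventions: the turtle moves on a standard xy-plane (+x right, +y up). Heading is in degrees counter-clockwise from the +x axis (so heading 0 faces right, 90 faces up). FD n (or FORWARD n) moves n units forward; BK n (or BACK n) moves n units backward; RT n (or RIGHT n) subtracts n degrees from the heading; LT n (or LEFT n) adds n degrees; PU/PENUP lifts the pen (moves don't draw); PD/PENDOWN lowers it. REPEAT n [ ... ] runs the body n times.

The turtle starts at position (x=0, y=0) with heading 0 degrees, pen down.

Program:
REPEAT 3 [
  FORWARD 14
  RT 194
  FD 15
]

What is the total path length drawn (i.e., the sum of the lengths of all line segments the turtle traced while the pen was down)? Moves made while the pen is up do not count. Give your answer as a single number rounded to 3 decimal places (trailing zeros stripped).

Executing turtle program step by step:
Start: pos=(0,0), heading=0, pen down
REPEAT 3 [
  -- iteration 1/3 --
  FD 14: (0,0) -> (14,0) [heading=0, draw]
  RT 194: heading 0 -> 166
  FD 15: (14,0) -> (-0.554,3.629) [heading=166, draw]
  -- iteration 2/3 --
  FD 14: (-0.554,3.629) -> (-14.139,7.016) [heading=166, draw]
  RT 194: heading 166 -> 332
  FD 15: (-14.139,7.016) -> (-0.894,-0.026) [heading=332, draw]
  -- iteration 3/3 --
  FD 14: (-0.894,-0.026) -> (11.467,-6.599) [heading=332, draw]
  RT 194: heading 332 -> 138
  FD 15: (11.467,-6.599) -> (0.32,3.438) [heading=138, draw]
]
Final: pos=(0.32,3.438), heading=138, 6 segment(s) drawn

Segment lengths:
  seg 1: (0,0) -> (14,0), length = 14
  seg 2: (14,0) -> (-0.554,3.629), length = 15
  seg 3: (-0.554,3.629) -> (-14.139,7.016), length = 14
  seg 4: (-14.139,7.016) -> (-0.894,-0.026), length = 15
  seg 5: (-0.894,-0.026) -> (11.467,-6.599), length = 14
  seg 6: (11.467,-6.599) -> (0.32,3.438), length = 15
Total = 87

Answer: 87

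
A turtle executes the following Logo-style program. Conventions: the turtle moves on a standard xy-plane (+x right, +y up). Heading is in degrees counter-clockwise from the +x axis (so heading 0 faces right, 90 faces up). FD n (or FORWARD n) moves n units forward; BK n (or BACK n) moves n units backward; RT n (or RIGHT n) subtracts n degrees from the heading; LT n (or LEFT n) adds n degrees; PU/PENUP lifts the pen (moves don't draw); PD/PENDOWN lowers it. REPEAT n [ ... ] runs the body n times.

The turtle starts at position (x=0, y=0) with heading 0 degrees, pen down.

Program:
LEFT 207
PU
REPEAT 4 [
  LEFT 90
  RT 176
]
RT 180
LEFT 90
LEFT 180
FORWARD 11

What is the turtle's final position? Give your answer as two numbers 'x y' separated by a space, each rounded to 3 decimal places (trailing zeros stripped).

Answer: 7.502 -8.045

Derivation:
Executing turtle program step by step:
Start: pos=(0,0), heading=0, pen down
LT 207: heading 0 -> 207
PU: pen up
REPEAT 4 [
  -- iteration 1/4 --
  LT 90: heading 207 -> 297
  RT 176: heading 297 -> 121
  -- iteration 2/4 --
  LT 90: heading 121 -> 211
  RT 176: heading 211 -> 35
  -- iteration 3/4 --
  LT 90: heading 35 -> 125
  RT 176: heading 125 -> 309
  -- iteration 4/4 --
  LT 90: heading 309 -> 39
  RT 176: heading 39 -> 223
]
RT 180: heading 223 -> 43
LT 90: heading 43 -> 133
LT 180: heading 133 -> 313
FD 11: (0,0) -> (7.502,-8.045) [heading=313, move]
Final: pos=(7.502,-8.045), heading=313, 0 segment(s) drawn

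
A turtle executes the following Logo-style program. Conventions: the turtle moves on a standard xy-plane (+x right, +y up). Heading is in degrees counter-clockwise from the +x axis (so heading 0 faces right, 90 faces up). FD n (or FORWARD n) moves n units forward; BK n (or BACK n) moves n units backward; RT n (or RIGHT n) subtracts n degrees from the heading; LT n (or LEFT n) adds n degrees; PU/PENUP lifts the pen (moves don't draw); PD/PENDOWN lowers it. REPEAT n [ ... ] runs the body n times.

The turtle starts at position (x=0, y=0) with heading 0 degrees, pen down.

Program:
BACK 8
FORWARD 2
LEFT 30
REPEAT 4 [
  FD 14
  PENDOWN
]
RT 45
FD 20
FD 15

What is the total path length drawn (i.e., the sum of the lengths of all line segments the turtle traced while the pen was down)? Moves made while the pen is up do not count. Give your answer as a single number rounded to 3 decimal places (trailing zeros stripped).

Answer: 101

Derivation:
Executing turtle program step by step:
Start: pos=(0,0), heading=0, pen down
BK 8: (0,0) -> (-8,0) [heading=0, draw]
FD 2: (-8,0) -> (-6,0) [heading=0, draw]
LT 30: heading 0 -> 30
REPEAT 4 [
  -- iteration 1/4 --
  FD 14: (-6,0) -> (6.124,7) [heading=30, draw]
  PD: pen down
  -- iteration 2/4 --
  FD 14: (6.124,7) -> (18.249,14) [heading=30, draw]
  PD: pen down
  -- iteration 3/4 --
  FD 14: (18.249,14) -> (30.373,21) [heading=30, draw]
  PD: pen down
  -- iteration 4/4 --
  FD 14: (30.373,21) -> (42.497,28) [heading=30, draw]
  PD: pen down
]
RT 45: heading 30 -> 345
FD 20: (42.497,28) -> (61.816,22.824) [heading=345, draw]
FD 15: (61.816,22.824) -> (76.305,18.941) [heading=345, draw]
Final: pos=(76.305,18.941), heading=345, 8 segment(s) drawn

Segment lengths:
  seg 1: (0,0) -> (-8,0), length = 8
  seg 2: (-8,0) -> (-6,0), length = 2
  seg 3: (-6,0) -> (6.124,7), length = 14
  seg 4: (6.124,7) -> (18.249,14), length = 14
  seg 5: (18.249,14) -> (30.373,21), length = 14
  seg 6: (30.373,21) -> (42.497,28), length = 14
  seg 7: (42.497,28) -> (61.816,22.824), length = 20
  seg 8: (61.816,22.824) -> (76.305,18.941), length = 15
Total = 101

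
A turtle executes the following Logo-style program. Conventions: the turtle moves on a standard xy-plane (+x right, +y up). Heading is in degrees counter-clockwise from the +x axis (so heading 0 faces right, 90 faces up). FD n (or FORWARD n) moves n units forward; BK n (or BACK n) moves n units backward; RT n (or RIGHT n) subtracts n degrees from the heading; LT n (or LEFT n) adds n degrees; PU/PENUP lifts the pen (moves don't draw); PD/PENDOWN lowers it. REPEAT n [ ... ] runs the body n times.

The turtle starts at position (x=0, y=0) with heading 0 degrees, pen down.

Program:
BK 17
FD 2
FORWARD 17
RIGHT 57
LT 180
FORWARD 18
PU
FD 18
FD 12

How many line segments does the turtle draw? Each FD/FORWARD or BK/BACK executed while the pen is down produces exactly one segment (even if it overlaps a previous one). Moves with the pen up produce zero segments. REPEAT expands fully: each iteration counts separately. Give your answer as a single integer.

Executing turtle program step by step:
Start: pos=(0,0), heading=0, pen down
BK 17: (0,0) -> (-17,0) [heading=0, draw]
FD 2: (-17,0) -> (-15,0) [heading=0, draw]
FD 17: (-15,0) -> (2,0) [heading=0, draw]
RT 57: heading 0 -> 303
LT 180: heading 303 -> 123
FD 18: (2,0) -> (-7.804,15.096) [heading=123, draw]
PU: pen up
FD 18: (-7.804,15.096) -> (-17.607,30.192) [heading=123, move]
FD 12: (-17.607,30.192) -> (-24.143,40.256) [heading=123, move]
Final: pos=(-24.143,40.256), heading=123, 4 segment(s) drawn
Segments drawn: 4

Answer: 4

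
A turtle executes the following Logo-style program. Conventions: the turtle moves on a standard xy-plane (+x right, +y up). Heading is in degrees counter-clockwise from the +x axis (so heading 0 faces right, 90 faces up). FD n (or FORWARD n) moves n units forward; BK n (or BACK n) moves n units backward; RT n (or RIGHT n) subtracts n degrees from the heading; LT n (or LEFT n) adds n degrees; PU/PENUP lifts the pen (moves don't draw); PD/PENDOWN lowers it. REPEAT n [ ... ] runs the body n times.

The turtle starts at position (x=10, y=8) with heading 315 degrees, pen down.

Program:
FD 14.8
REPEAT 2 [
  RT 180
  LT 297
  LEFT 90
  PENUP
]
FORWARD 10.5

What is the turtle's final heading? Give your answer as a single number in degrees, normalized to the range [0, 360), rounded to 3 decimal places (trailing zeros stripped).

Answer: 9

Derivation:
Executing turtle program step by step:
Start: pos=(10,8), heading=315, pen down
FD 14.8: (10,8) -> (20.465,-2.465) [heading=315, draw]
REPEAT 2 [
  -- iteration 1/2 --
  RT 180: heading 315 -> 135
  LT 297: heading 135 -> 72
  LT 90: heading 72 -> 162
  PU: pen up
  -- iteration 2/2 --
  RT 180: heading 162 -> 342
  LT 297: heading 342 -> 279
  LT 90: heading 279 -> 9
  PU: pen up
]
FD 10.5: (20.465,-2.465) -> (30.836,-0.823) [heading=9, move]
Final: pos=(30.836,-0.823), heading=9, 1 segment(s) drawn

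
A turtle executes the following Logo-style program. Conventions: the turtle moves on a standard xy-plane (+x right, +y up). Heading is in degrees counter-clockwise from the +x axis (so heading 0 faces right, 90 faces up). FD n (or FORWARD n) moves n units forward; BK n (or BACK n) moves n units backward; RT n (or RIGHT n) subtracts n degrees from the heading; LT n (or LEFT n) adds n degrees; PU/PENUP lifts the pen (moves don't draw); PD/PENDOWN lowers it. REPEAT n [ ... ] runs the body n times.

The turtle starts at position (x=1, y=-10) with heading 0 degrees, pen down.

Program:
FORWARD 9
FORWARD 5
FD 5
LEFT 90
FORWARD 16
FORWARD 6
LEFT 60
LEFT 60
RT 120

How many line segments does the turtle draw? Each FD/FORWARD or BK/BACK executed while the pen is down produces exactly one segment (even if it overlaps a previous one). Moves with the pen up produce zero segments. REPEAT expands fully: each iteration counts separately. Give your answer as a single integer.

Answer: 5

Derivation:
Executing turtle program step by step:
Start: pos=(1,-10), heading=0, pen down
FD 9: (1,-10) -> (10,-10) [heading=0, draw]
FD 5: (10,-10) -> (15,-10) [heading=0, draw]
FD 5: (15,-10) -> (20,-10) [heading=0, draw]
LT 90: heading 0 -> 90
FD 16: (20,-10) -> (20,6) [heading=90, draw]
FD 6: (20,6) -> (20,12) [heading=90, draw]
LT 60: heading 90 -> 150
LT 60: heading 150 -> 210
RT 120: heading 210 -> 90
Final: pos=(20,12), heading=90, 5 segment(s) drawn
Segments drawn: 5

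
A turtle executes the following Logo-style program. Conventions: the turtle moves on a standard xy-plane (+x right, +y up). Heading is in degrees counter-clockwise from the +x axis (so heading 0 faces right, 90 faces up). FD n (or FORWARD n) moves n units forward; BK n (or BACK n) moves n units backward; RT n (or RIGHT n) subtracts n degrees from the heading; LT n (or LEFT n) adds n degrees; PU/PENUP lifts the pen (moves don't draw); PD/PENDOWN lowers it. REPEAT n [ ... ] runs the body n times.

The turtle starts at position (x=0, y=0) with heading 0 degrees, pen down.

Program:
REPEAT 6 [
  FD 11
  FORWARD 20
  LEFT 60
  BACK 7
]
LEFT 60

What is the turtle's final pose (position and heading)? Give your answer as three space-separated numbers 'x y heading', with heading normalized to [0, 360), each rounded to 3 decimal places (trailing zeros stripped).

Executing turtle program step by step:
Start: pos=(0,0), heading=0, pen down
REPEAT 6 [
  -- iteration 1/6 --
  FD 11: (0,0) -> (11,0) [heading=0, draw]
  FD 20: (11,0) -> (31,0) [heading=0, draw]
  LT 60: heading 0 -> 60
  BK 7: (31,0) -> (27.5,-6.062) [heading=60, draw]
  -- iteration 2/6 --
  FD 11: (27.5,-6.062) -> (33,3.464) [heading=60, draw]
  FD 20: (33,3.464) -> (43,20.785) [heading=60, draw]
  LT 60: heading 60 -> 120
  BK 7: (43,20.785) -> (46.5,14.722) [heading=120, draw]
  -- iteration 3/6 --
  FD 11: (46.5,14.722) -> (41,24.249) [heading=120, draw]
  FD 20: (41,24.249) -> (31,41.569) [heading=120, draw]
  LT 60: heading 120 -> 180
  BK 7: (31,41.569) -> (38,41.569) [heading=180, draw]
  -- iteration 4/6 --
  FD 11: (38,41.569) -> (27,41.569) [heading=180, draw]
  FD 20: (27,41.569) -> (7,41.569) [heading=180, draw]
  LT 60: heading 180 -> 240
  BK 7: (7,41.569) -> (10.5,47.631) [heading=240, draw]
  -- iteration 5/6 --
  FD 11: (10.5,47.631) -> (5,38.105) [heading=240, draw]
  FD 20: (5,38.105) -> (-5,20.785) [heading=240, draw]
  LT 60: heading 240 -> 300
  BK 7: (-5,20.785) -> (-8.5,26.847) [heading=300, draw]
  -- iteration 6/6 --
  FD 11: (-8.5,26.847) -> (-3,17.321) [heading=300, draw]
  FD 20: (-3,17.321) -> (7,0) [heading=300, draw]
  LT 60: heading 300 -> 0
  BK 7: (7,0) -> (0,0) [heading=0, draw]
]
LT 60: heading 0 -> 60
Final: pos=(0,0), heading=60, 18 segment(s) drawn

Answer: 0 0 60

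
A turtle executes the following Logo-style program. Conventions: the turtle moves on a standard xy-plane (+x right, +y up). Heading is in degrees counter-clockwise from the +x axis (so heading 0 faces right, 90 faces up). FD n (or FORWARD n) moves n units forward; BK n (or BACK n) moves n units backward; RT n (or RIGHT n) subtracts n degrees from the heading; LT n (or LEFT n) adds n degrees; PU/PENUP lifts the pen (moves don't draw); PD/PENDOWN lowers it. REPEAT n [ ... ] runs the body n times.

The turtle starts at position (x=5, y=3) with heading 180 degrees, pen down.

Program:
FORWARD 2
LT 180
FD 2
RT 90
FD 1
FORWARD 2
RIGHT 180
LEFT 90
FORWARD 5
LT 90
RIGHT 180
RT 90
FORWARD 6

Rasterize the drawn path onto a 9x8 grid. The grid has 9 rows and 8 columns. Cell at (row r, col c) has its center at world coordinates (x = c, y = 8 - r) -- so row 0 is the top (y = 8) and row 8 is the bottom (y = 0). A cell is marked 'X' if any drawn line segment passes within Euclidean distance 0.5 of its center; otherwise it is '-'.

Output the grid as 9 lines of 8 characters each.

Answer: --------
--------
--------
--------
--------
---XXX--
-----X--
-----X--
XXXXXXX-

Derivation:
Segment 0: (5,3) -> (3,3)
Segment 1: (3,3) -> (5,3)
Segment 2: (5,3) -> (5,2)
Segment 3: (5,2) -> (5,0)
Segment 4: (5,0) -> (0,0)
Segment 5: (0,0) -> (6,0)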